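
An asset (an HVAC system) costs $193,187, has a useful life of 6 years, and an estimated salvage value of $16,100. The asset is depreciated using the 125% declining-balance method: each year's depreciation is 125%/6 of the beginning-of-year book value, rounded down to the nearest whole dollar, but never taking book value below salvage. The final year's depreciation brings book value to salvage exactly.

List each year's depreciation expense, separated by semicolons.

Depreciable base = $193,187 − $16,100 = $177,087.
Year 1: ⌊$193,187 × 125%/6⌋ = $40,247. Book value $152,940.
Year 2: ⌊$152,940 × 125%/6⌋ = $31,862. Book value $121,078.
Year 3: ⌊$121,078 × 125%/6⌋ = $25,224. Book value $95,854.
Year 4: ⌊$95,854 × 125%/6⌋ = $19,969. Book value $75,885.
Year 5: ⌊$75,885 × 125%/6⌋ = $15,809. Book value $60,076.
Year 6 (final): $60,076 − $16,100 = $43,976. Book value $16,100.

$40,247; $31,862; $25,224; $19,969; $15,809; $43,976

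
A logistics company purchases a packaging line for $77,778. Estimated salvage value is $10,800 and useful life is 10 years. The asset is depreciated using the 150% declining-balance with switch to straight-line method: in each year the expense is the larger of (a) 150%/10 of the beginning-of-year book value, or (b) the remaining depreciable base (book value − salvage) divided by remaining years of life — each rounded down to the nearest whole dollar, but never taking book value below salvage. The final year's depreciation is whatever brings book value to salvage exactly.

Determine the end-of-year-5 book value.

$34,512

Depreciable base = $77,778 − $10,800 = $66,978.
Year 1: DB = ⌊$77,778 × 150%/10⌋ = $11,666; SL = ⌊$66,978/10⌋ = $6,697 → take DB $11,666. Book value $66,112.
Year 2: DB = ⌊$66,112 × 150%/10⌋ = $9,916; SL = ⌊$55,312/9⌋ = $6,145 → take DB $9,916. Book value $56,196.
Year 3: DB = ⌊$56,196 × 150%/10⌋ = $8,429; SL = ⌊$45,396/8⌋ = $5,674 → take DB $8,429. Book value $47,767.
Year 4: DB = ⌊$47,767 × 150%/10⌋ = $7,165; SL = ⌊$36,967/7⌋ = $5,281 → take DB $7,165. Book value $40,602.
Year 5: DB = ⌊$40,602 × 150%/10⌋ = $6,090; SL = ⌊$29,802/6⌋ = $4,967 → take DB $6,090. Book value $34,512.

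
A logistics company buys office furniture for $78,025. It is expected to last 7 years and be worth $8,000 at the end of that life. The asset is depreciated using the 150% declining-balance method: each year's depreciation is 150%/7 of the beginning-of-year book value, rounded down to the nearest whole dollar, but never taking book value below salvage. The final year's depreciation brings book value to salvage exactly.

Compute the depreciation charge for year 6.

$5,007

Depreciable base = $78,025 − $8,000 = $70,025.
Year 1: ⌊$78,025 × 150%/7⌋ = $16,719. Book value $61,306.
Year 2: ⌊$61,306 × 150%/7⌋ = $13,137. Book value $48,169.
Year 3: ⌊$48,169 × 150%/7⌋ = $10,321. Book value $37,848.
Year 4: ⌊$37,848 × 150%/7⌋ = $8,110. Book value $29,738.
Year 5: ⌊$29,738 × 150%/7⌋ = $6,372. Book value $23,366.
Year 6: ⌊$23,366 × 150%/7⌋ = $5,007. Book value $18,359.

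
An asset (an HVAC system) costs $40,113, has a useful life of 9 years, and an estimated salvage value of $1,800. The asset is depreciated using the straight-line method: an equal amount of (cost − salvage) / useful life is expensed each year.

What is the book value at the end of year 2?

Depreciable base = $40,113 − $1,800 = $38,313.
Annual expense = $38,313 / 9 = $4,257.
End of year 1: book value $35,856.
End of year 2: book value $31,599.

$31,599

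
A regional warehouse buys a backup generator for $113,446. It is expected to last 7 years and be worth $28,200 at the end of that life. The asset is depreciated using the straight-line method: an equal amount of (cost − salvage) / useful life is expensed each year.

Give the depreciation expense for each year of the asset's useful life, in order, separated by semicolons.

Depreciable base = $113,446 − $28,200 = $85,246.
Annual expense = $85,246 / 7 = $12,178.
End of year 1: book value $101,268.
End of year 2: book value $89,090.
End of year 3: book value $76,912.
End of year 4: book value $64,734.
End of year 5: book value $52,556.
End of year 6: book value $40,378.
End of year 7: book value $28,200.

$12,178; $12,178; $12,178; $12,178; $12,178; $12,178; $12,178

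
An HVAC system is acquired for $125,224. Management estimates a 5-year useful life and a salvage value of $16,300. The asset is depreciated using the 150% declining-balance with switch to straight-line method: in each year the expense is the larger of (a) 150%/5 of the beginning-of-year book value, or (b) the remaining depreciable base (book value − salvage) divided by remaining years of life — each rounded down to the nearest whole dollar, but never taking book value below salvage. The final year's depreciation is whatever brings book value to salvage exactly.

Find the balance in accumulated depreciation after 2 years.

Depreciable base = $125,224 − $16,300 = $108,924.
Year 1: DB = ⌊$125,224 × 150%/5⌋ = $37,567; SL = ⌊$108,924/5⌋ = $21,784 → take DB $37,567. Book value $87,657.
Year 2: DB = ⌊$87,657 × 150%/5⌋ = $26,297; SL = ⌊$71,357/4⌋ = $17,839 → take DB $26,297. Book value $61,360.
Accumulated through year 2 = $125,224 − $61,360 = $63,864.

$63,864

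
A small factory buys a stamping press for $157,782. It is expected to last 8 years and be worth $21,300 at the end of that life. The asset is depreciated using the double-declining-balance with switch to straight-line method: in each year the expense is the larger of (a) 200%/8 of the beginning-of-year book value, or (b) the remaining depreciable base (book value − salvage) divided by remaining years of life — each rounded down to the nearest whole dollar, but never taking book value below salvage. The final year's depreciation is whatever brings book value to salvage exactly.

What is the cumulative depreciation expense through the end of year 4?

$107,858

Depreciable base = $157,782 − $21,300 = $136,482.
Year 1: DB = ⌊$157,782 × 200%/8⌋ = $39,445; SL = ⌊$136,482/8⌋ = $17,060 → take DB $39,445. Book value $118,337.
Year 2: DB = ⌊$118,337 × 200%/8⌋ = $29,584; SL = ⌊$97,037/7⌋ = $13,862 → take DB $29,584. Book value $88,753.
Year 3: DB = ⌊$88,753 × 200%/8⌋ = $22,188; SL = ⌊$67,453/6⌋ = $11,242 → take DB $22,188. Book value $66,565.
Year 4: DB = ⌊$66,565 × 200%/8⌋ = $16,641; SL = ⌊$45,265/5⌋ = $9,053 → take DB $16,641. Book value $49,924.
Accumulated through year 4 = $157,782 − $49,924 = $107,858.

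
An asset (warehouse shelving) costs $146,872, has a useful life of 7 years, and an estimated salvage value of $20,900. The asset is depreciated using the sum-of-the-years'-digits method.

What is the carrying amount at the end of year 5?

Depreciable base = $146,872 − $20,900 = $125,972.
Sum of the years' digits = 7+6+5+4+3+2+1 = 28.
Year 1: $125,972 × 7/28 = $31,493. Book value $115,379.
Year 2: $125,972 × 6/28 = $26,994. Book value $88,385.
Year 3: $125,972 × 5/28 = $22,495. Book value $65,890.
Year 4: $125,972 × 4/28 = $17,996. Book value $47,894.
Year 5: $125,972 × 3/28 = $13,497. Book value $34,397.

$34,397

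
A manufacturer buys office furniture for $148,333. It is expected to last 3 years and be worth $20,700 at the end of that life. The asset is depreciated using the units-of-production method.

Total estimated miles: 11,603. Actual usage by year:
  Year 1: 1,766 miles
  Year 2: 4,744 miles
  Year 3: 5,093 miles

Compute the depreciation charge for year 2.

Depreciable base = $148,333 − $20,700 = $127,633.
Rate = $127,633 / 11,603 miles = $11 per mile.
Year 1: 1,766 × $11 = $19,426. Book value $128,907.
Year 2: 4,744 × $11 = $52,184. Book value $76,723.

$52,184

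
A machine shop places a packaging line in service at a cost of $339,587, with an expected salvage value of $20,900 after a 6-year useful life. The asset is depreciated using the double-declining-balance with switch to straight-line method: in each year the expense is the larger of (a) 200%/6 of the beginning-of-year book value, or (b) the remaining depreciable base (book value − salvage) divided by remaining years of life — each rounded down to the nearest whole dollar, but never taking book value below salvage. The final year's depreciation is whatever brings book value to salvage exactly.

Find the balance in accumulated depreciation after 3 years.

$238,968

Depreciable base = $339,587 − $20,900 = $318,687.
Year 1: DB = ⌊$339,587 × 200%/6⌋ = $113,195; SL = ⌊$318,687/6⌋ = $53,114 → take DB $113,195. Book value $226,392.
Year 2: DB = ⌊$226,392 × 200%/6⌋ = $75,464; SL = ⌊$205,492/5⌋ = $41,098 → take DB $75,464. Book value $150,928.
Year 3: DB = ⌊$150,928 × 200%/6⌋ = $50,309; SL = ⌊$130,028/4⌋ = $32,507 → take DB $50,309. Book value $100,619.
Accumulated through year 3 = $339,587 − $100,619 = $238,968.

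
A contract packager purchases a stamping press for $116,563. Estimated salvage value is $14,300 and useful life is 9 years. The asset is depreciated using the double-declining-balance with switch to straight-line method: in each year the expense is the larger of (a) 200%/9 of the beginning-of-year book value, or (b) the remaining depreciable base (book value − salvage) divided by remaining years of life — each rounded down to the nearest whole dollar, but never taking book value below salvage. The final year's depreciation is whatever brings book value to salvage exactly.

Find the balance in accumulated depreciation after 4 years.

Depreciable base = $116,563 − $14,300 = $102,263.
Year 1: DB = ⌊$116,563 × 200%/9⌋ = $25,902; SL = ⌊$102,263/9⌋ = $11,362 → take DB $25,902. Book value $90,661.
Year 2: DB = ⌊$90,661 × 200%/9⌋ = $20,146; SL = ⌊$76,361/8⌋ = $9,545 → take DB $20,146. Book value $70,515.
Year 3: DB = ⌊$70,515 × 200%/9⌋ = $15,670; SL = ⌊$56,215/7⌋ = $8,030 → take DB $15,670. Book value $54,845.
Year 4: DB = ⌊$54,845 × 200%/9⌋ = $12,187; SL = ⌊$40,545/6⌋ = $6,757 → take DB $12,187. Book value $42,658.
Accumulated through year 4 = $116,563 − $42,658 = $73,905.

$73,905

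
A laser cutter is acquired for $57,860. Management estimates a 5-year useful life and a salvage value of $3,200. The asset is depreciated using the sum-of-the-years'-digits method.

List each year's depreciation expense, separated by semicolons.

$18,220; $14,576; $10,932; $7,288; $3,644

Depreciable base = $57,860 − $3,200 = $54,660.
Sum of the years' digits = 5+4+3+2+1 = 15.
Year 1: $54,660 × 5/15 = $18,220. Book value $39,640.
Year 2: $54,660 × 4/15 = $14,576. Book value $25,064.
Year 3: $54,660 × 3/15 = $10,932. Book value $14,132.
Year 4: $54,660 × 2/15 = $7,288. Book value $6,844.
Year 5: $54,660 × 1/15 = $3,644. Book value $3,200.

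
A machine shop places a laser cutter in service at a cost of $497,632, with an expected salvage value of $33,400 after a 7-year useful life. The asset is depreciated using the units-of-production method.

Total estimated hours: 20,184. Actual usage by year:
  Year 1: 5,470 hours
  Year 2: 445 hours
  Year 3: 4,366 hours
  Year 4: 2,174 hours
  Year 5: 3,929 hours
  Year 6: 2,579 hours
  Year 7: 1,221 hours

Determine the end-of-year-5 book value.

Depreciable base = $497,632 − $33,400 = $464,232.
Rate = $464,232 / 20,184 hours = $23 per hour.
Year 1: 5,470 × $23 = $125,810. Book value $371,822.
Year 2: 445 × $23 = $10,235. Book value $361,587.
Year 3: 4,366 × $23 = $100,418. Book value $261,169.
Year 4: 2,174 × $23 = $50,002. Book value $211,167.
Year 5: 3,929 × $23 = $90,367. Book value $120,800.

$120,800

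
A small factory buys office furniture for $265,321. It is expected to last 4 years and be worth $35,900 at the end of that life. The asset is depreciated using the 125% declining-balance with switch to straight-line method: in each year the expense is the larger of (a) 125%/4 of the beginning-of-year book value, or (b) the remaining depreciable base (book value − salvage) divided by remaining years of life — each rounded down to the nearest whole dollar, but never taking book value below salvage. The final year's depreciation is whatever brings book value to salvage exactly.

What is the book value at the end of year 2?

$125,407

Depreciable base = $265,321 − $35,900 = $229,421.
Year 1: DB = ⌊$265,321 × 125%/4⌋ = $82,912; SL = ⌊$229,421/4⌋ = $57,355 → take DB $82,912. Book value $182,409.
Year 2: DB = ⌊$182,409 × 125%/4⌋ = $57,002; SL = ⌊$146,509/3⌋ = $48,836 → take DB $57,002. Book value $125,407.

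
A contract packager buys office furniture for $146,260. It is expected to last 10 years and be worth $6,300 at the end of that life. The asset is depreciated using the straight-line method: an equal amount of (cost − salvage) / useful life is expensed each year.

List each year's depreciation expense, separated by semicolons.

$13,996; $13,996; $13,996; $13,996; $13,996; $13,996; $13,996; $13,996; $13,996; $13,996

Depreciable base = $146,260 − $6,300 = $139,960.
Annual expense = $139,960 / 10 = $13,996.
End of year 1: book value $132,264.
End of year 2: book value $118,268.
End of year 3: book value $104,272.
End of year 4: book value $90,276.
End of year 5: book value $76,280.
End of year 6: book value $62,284.
End of year 7: book value $48,288.
End of year 8: book value $34,292.
End of year 9: book value $20,296.
End of year 10: book value $6,300.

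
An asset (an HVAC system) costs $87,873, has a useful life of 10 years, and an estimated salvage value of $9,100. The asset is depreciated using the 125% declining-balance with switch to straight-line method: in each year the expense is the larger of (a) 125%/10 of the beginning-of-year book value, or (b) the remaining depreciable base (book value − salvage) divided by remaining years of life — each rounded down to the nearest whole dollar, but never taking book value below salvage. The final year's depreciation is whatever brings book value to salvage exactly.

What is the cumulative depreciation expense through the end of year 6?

Depreciable base = $87,873 − $9,100 = $78,773.
Year 1: DB = ⌊$87,873 × 125%/10⌋ = $10,984; SL = ⌊$78,773/10⌋ = $7,877 → take DB $10,984. Book value $76,889.
Year 2: DB = ⌊$76,889 × 125%/10⌋ = $9,611; SL = ⌊$67,789/9⌋ = $7,532 → take DB $9,611. Book value $67,278.
Year 3: DB = ⌊$67,278 × 125%/10⌋ = $8,409; SL = ⌊$58,178/8⌋ = $7,272 → take DB $8,409. Book value $58,869.
Year 4: DB = ⌊$58,869 × 125%/10⌋ = $7,358; SL = ⌊$49,769/7⌋ = $7,109 → take DB $7,358. Book value $51,511.
Year 5: DB = ⌊$51,511 × 125%/10⌋ = $6,438; SL = ⌊$42,411/6⌋ = $7,068 → take SL $7,068. Book value $44,443.
Year 6: DB = ⌊$44,443 × 125%/10⌋ = $5,555; SL = ⌊$35,343/5⌋ = $7,068 → take SL $7,068. Book value $37,375.
Accumulated through year 6 = $87,873 − $37,375 = $50,498.

$50,498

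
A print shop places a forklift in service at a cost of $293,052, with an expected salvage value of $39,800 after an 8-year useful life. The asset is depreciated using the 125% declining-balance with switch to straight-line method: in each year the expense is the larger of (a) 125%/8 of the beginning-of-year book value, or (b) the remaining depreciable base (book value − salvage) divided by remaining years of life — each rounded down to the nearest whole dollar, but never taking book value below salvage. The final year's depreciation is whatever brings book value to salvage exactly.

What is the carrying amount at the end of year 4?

$148,527

Depreciable base = $293,052 − $39,800 = $253,252.
Year 1: DB = ⌊$293,052 × 125%/8⌋ = $45,789; SL = ⌊$253,252/8⌋ = $31,656 → take DB $45,789. Book value $247,263.
Year 2: DB = ⌊$247,263 × 125%/8⌋ = $38,634; SL = ⌊$207,463/7⌋ = $29,637 → take DB $38,634. Book value $208,629.
Year 3: DB = ⌊$208,629 × 125%/8⌋ = $32,598; SL = ⌊$168,829/6⌋ = $28,138 → take DB $32,598. Book value $176,031.
Year 4: DB = ⌊$176,031 × 125%/8⌋ = $27,504; SL = ⌊$136,231/5⌋ = $27,246 → take DB $27,504. Book value $148,527.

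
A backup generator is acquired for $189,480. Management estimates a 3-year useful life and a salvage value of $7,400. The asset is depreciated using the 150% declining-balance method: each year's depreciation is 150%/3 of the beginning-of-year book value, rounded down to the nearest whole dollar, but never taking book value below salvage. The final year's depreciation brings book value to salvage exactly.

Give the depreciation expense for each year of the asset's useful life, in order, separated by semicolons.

Depreciable base = $189,480 − $7,400 = $182,080.
Year 1: ⌊$189,480 × 150%/3⌋ = $94,740. Book value $94,740.
Year 2: ⌊$94,740 × 150%/3⌋ = $47,370. Book value $47,370.
Year 3 (final): $47,370 − $7,400 = $39,970. Book value $7,400.

$94,740; $47,370; $39,970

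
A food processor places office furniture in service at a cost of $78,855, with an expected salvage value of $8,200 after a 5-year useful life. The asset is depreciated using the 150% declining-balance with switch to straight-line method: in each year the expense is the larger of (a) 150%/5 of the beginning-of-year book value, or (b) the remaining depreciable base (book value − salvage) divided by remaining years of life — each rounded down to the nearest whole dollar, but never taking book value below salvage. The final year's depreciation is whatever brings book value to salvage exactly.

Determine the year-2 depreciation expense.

Depreciable base = $78,855 − $8,200 = $70,655.
Year 1: DB = ⌊$78,855 × 150%/5⌋ = $23,656; SL = ⌊$70,655/5⌋ = $14,131 → take DB $23,656. Book value $55,199.
Year 2: DB = ⌊$55,199 × 150%/5⌋ = $16,559; SL = ⌊$46,999/4⌋ = $11,749 → take DB $16,559. Book value $38,640.

$16,559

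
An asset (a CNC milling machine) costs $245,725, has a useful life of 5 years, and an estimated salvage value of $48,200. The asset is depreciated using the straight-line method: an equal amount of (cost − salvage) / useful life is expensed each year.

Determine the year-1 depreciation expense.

Depreciable base = $245,725 − $48,200 = $197,525.
Annual expense = $197,525 / 5 = $39,505.

$39,505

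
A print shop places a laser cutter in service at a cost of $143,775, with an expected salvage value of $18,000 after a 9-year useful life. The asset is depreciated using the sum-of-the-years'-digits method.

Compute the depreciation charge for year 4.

Depreciable base = $143,775 − $18,000 = $125,775.
Sum of the years' digits = 9+8+7+6+5+4+3+2+1 = 45.
Year 1: $125,775 × 9/45 = $25,155. Book value $118,620.
Year 2: $125,775 × 8/45 = $22,360. Book value $96,260.
Year 3: $125,775 × 7/45 = $19,565. Book value $76,695.
Year 4: $125,775 × 6/45 = $16,770. Book value $59,925.

$16,770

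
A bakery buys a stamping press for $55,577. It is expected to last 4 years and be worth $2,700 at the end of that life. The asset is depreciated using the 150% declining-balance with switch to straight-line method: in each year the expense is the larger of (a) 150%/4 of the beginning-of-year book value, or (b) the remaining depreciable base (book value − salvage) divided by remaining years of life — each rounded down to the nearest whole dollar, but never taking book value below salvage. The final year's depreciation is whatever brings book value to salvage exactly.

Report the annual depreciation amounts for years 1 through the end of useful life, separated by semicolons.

$20,841; $13,026; $9,505; $9,505

Depreciable base = $55,577 − $2,700 = $52,877.
Year 1: DB = ⌊$55,577 × 150%/4⌋ = $20,841; SL = ⌊$52,877/4⌋ = $13,219 → take DB $20,841. Book value $34,736.
Year 2: DB = ⌊$34,736 × 150%/4⌋ = $13,026; SL = ⌊$32,036/3⌋ = $10,678 → take DB $13,026. Book value $21,710.
Year 3: DB = ⌊$21,710 × 150%/4⌋ = $8,141; SL = ⌊$19,010/2⌋ = $9,505 → take SL $9,505. Book value $12,205.
Year 4 (final): $12,205 − $2,700 = $9,505. Book value $2,700.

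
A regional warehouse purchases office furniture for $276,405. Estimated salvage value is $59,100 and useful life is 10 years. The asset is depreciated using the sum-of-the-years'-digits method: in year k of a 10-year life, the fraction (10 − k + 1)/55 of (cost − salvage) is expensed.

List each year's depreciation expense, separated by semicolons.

Depreciable base = $276,405 − $59,100 = $217,305.
Sum of the years' digits = 10+9+8+7+6+5+4+3+2+1 = 55.
Year 1: $217,305 × 10/55 = $39,510. Book value $236,895.
Year 2: $217,305 × 9/55 = $35,559. Book value $201,336.
Year 3: $217,305 × 8/55 = $31,608. Book value $169,728.
Year 4: $217,305 × 7/55 = $27,657. Book value $142,071.
Year 5: $217,305 × 6/55 = $23,706. Book value $118,365.
Year 6: $217,305 × 5/55 = $19,755. Book value $98,610.
Year 7: $217,305 × 4/55 = $15,804. Book value $82,806.
Year 8: $217,305 × 3/55 = $11,853. Book value $70,953.
Year 9: $217,305 × 2/55 = $7,902. Book value $63,051.
Year 10: $217,305 × 1/55 = $3,951. Book value $59,100.

$39,510; $35,559; $31,608; $27,657; $23,706; $19,755; $15,804; $11,853; $7,902; $3,951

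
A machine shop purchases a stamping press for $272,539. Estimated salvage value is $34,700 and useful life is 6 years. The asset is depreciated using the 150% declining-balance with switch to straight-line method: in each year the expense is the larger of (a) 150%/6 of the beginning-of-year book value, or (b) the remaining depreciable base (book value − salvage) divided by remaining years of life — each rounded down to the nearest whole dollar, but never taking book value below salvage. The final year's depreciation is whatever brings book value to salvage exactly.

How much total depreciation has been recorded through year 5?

$212,072

Depreciable base = $272,539 − $34,700 = $237,839.
Year 1: DB = ⌊$272,539 × 150%/6⌋ = $68,134; SL = ⌊$237,839/6⌋ = $39,639 → take DB $68,134. Book value $204,405.
Year 2: DB = ⌊$204,405 × 150%/6⌋ = $51,101; SL = ⌊$169,705/5⌋ = $33,941 → take DB $51,101. Book value $153,304.
Year 3: DB = ⌊$153,304 × 150%/6⌋ = $38,326; SL = ⌊$118,604/4⌋ = $29,651 → take DB $38,326. Book value $114,978.
Year 4: DB = ⌊$114,978 × 150%/6⌋ = $28,744; SL = ⌊$80,278/3⌋ = $26,759 → take DB $28,744. Book value $86,234.
Year 5: DB = ⌊$86,234 × 150%/6⌋ = $21,558; SL = ⌊$51,534/2⌋ = $25,767 → take SL $25,767. Book value $60,467.
Accumulated through year 5 = $272,539 − $60,467 = $212,072.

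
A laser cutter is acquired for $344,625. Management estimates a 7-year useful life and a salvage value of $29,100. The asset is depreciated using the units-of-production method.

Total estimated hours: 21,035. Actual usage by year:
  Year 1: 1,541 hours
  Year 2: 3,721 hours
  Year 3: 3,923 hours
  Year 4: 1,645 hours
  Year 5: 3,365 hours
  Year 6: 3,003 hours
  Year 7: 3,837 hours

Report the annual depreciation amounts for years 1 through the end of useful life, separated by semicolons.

Depreciable base = $344,625 − $29,100 = $315,525.
Rate = $315,525 / 21,035 hours = $15 per hour.
Year 1: 1,541 × $15 = $23,115. Book value $321,510.
Year 2: 3,721 × $15 = $55,815. Book value $265,695.
Year 3: 3,923 × $15 = $58,845. Book value $206,850.
Year 4: 1,645 × $15 = $24,675. Book value $182,175.
Year 5: 3,365 × $15 = $50,475. Book value $131,700.
Year 6: 3,003 × $15 = $45,045. Book value $86,655.
Year 7: 3,837 × $15 = $57,555. Book value $29,100.

$23,115; $55,815; $58,845; $24,675; $50,475; $45,045; $57,555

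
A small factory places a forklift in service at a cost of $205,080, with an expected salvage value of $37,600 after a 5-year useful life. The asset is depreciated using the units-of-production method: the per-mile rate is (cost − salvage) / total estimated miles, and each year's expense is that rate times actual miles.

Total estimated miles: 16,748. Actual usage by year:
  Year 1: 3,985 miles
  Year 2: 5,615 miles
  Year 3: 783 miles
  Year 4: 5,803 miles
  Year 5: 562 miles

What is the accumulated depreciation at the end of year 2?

$96,000

Depreciable base = $205,080 − $37,600 = $167,480.
Rate = $167,480 / 16,748 miles = $10 per mile.
Year 1: 3,985 × $10 = $39,850. Book value $165,230.
Year 2: 5,615 × $10 = $56,150. Book value $109,080.
Accumulated through year 2 = $205,080 − $109,080 = $96,000.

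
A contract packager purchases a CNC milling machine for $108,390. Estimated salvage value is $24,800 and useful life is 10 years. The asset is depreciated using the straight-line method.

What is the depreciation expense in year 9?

$8,359

Depreciable base = $108,390 − $24,800 = $83,590.
Annual expense = $83,590 / 10 = $8,359.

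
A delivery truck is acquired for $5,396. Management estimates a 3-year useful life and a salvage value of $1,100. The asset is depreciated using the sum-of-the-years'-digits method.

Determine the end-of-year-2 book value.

Depreciable base = $5,396 − $1,100 = $4,296.
Sum of the years' digits = 3+2+1 = 6.
Year 1: $4,296 × 3/6 = $2,148. Book value $3,248.
Year 2: $4,296 × 2/6 = $1,432. Book value $1,816.

$1,816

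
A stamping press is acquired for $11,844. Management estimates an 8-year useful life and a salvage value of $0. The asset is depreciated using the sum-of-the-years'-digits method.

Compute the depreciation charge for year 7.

$658

Depreciable base = $11,844 − $0 = $11,844.
Sum of the years' digits = 8+7+6+5+4+3+2+1 = 36.
Year 1: $11,844 × 8/36 = $2,632. Book value $9,212.
Year 2: $11,844 × 7/36 = $2,303. Book value $6,909.
Year 3: $11,844 × 6/36 = $1,974. Book value $4,935.
Year 4: $11,844 × 5/36 = $1,645. Book value $3,290.
Year 5: $11,844 × 4/36 = $1,316. Book value $1,974.
Year 6: $11,844 × 3/36 = $987. Book value $987.
Year 7: $11,844 × 2/36 = $658. Book value $329.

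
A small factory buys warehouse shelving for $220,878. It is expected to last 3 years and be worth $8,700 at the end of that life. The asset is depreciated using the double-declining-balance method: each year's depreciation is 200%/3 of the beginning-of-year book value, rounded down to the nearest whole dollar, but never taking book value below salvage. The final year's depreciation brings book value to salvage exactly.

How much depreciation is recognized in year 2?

$49,084

Depreciable base = $220,878 − $8,700 = $212,178.
Year 1: ⌊$220,878 × 200%/3⌋ = $147,252. Book value $73,626.
Year 2: ⌊$73,626 × 200%/3⌋ = $49,084. Book value $24,542.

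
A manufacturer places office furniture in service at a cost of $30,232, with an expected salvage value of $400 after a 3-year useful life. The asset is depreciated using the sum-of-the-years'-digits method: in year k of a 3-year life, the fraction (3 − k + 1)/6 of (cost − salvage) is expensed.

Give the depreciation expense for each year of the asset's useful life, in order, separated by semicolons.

$14,916; $9,944; $4,972

Depreciable base = $30,232 − $400 = $29,832.
Sum of the years' digits = 3+2+1 = 6.
Year 1: $29,832 × 3/6 = $14,916. Book value $15,316.
Year 2: $29,832 × 2/6 = $9,944. Book value $5,372.
Year 3: $29,832 × 1/6 = $4,972. Book value $400.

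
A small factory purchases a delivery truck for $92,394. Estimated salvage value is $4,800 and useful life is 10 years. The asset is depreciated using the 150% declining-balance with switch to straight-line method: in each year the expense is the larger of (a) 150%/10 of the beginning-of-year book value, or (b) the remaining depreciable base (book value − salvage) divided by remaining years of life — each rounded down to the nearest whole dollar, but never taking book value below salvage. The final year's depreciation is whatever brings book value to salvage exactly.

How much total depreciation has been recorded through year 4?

Depreciable base = $92,394 − $4,800 = $87,594.
Year 1: DB = ⌊$92,394 × 150%/10⌋ = $13,859; SL = ⌊$87,594/10⌋ = $8,759 → take DB $13,859. Book value $78,535.
Year 2: DB = ⌊$78,535 × 150%/10⌋ = $11,780; SL = ⌊$73,735/9⌋ = $8,192 → take DB $11,780. Book value $66,755.
Year 3: DB = ⌊$66,755 × 150%/10⌋ = $10,013; SL = ⌊$61,955/8⌋ = $7,744 → take DB $10,013. Book value $56,742.
Year 4: DB = ⌊$56,742 × 150%/10⌋ = $8,511; SL = ⌊$51,942/7⌋ = $7,420 → take DB $8,511. Book value $48,231.
Accumulated through year 4 = $92,394 − $48,231 = $44,163.

$44,163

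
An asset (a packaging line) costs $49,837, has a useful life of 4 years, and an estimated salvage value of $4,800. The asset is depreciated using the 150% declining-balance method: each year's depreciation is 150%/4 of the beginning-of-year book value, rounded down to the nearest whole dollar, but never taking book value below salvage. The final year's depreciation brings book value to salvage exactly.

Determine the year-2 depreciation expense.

$11,680

Depreciable base = $49,837 − $4,800 = $45,037.
Year 1: ⌊$49,837 × 150%/4⌋ = $18,688. Book value $31,149.
Year 2: ⌊$31,149 × 150%/4⌋ = $11,680. Book value $19,469.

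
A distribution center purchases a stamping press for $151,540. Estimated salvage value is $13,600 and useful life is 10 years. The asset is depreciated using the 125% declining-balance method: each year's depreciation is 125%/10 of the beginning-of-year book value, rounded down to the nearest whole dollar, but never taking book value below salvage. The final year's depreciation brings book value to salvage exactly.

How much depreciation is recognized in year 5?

$11,103

Depreciable base = $151,540 − $13,600 = $137,940.
Year 1: ⌊$151,540 × 125%/10⌋ = $18,942. Book value $132,598.
Year 2: ⌊$132,598 × 125%/10⌋ = $16,574. Book value $116,024.
Year 3: ⌊$116,024 × 125%/10⌋ = $14,503. Book value $101,521.
Year 4: ⌊$101,521 × 125%/10⌋ = $12,690. Book value $88,831.
Year 5: ⌊$88,831 × 125%/10⌋ = $11,103. Book value $77,728.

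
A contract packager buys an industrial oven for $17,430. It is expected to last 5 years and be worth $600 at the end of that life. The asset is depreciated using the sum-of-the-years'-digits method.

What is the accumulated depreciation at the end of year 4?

$15,708

Depreciable base = $17,430 − $600 = $16,830.
Sum of the years' digits = 5+4+3+2+1 = 15.
Year 1: $16,830 × 5/15 = $5,610. Book value $11,820.
Year 2: $16,830 × 4/15 = $4,488. Book value $7,332.
Year 3: $16,830 × 3/15 = $3,366. Book value $3,966.
Year 4: $16,830 × 2/15 = $2,244. Book value $1,722.
Accumulated through year 4 = $17,430 − $1,722 = $15,708.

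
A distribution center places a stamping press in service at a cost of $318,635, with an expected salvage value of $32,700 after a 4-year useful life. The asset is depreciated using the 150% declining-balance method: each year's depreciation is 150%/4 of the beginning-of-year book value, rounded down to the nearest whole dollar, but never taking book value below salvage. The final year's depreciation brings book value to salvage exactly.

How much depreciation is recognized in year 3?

$46,675

Depreciable base = $318,635 − $32,700 = $285,935.
Year 1: ⌊$318,635 × 150%/4⌋ = $119,488. Book value $199,147.
Year 2: ⌊$199,147 × 150%/4⌋ = $74,680. Book value $124,467.
Year 3: ⌊$124,467 × 150%/4⌋ = $46,675. Book value $77,792.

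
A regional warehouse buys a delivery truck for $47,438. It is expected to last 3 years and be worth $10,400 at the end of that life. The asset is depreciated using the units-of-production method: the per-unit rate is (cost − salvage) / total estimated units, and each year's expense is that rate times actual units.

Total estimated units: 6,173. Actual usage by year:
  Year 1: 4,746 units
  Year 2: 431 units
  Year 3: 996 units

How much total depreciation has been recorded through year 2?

Depreciable base = $47,438 − $10,400 = $37,038.
Rate = $37,038 / 6,173 units = $6 per unit.
Year 1: 4,746 × $6 = $28,476. Book value $18,962.
Year 2: 431 × $6 = $2,586. Book value $16,376.
Accumulated through year 2 = $47,438 − $16,376 = $31,062.

$31,062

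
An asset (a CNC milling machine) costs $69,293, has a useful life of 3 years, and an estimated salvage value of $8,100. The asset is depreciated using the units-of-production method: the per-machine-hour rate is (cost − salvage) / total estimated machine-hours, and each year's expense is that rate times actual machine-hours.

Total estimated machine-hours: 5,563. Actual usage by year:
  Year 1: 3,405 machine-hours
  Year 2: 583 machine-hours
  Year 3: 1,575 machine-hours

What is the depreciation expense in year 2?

Depreciable base = $69,293 − $8,100 = $61,193.
Rate = $61,193 / 5,563 machine-hours = $11 per machine-hour.
Year 1: 3,405 × $11 = $37,455. Book value $31,838.
Year 2: 583 × $11 = $6,413. Book value $25,425.

$6,413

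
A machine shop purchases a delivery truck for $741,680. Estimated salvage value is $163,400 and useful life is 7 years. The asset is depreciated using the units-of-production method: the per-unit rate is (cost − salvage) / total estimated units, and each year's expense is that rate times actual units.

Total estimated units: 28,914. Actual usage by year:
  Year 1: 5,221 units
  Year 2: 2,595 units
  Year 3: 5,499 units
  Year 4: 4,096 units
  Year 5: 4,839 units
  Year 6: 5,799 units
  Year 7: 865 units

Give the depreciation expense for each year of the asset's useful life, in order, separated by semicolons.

$104,420; $51,900; $109,980; $81,920; $96,780; $115,980; $17,300

Depreciable base = $741,680 − $163,400 = $578,280.
Rate = $578,280 / 28,914 units = $20 per unit.
Year 1: 5,221 × $20 = $104,420. Book value $637,260.
Year 2: 2,595 × $20 = $51,900. Book value $585,360.
Year 3: 5,499 × $20 = $109,980. Book value $475,380.
Year 4: 4,096 × $20 = $81,920. Book value $393,460.
Year 5: 4,839 × $20 = $96,780. Book value $296,680.
Year 6: 5,799 × $20 = $115,980. Book value $180,700.
Year 7: 865 × $20 = $17,300. Book value $163,400.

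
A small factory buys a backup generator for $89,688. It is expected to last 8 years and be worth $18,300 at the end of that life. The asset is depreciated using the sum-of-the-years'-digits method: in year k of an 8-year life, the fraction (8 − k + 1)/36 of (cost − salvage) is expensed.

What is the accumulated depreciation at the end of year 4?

Depreciable base = $89,688 − $18,300 = $71,388.
Sum of the years' digits = 8+7+6+5+4+3+2+1 = 36.
Year 1: $71,388 × 8/36 = $15,864. Book value $73,824.
Year 2: $71,388 × 7/36 = $13,881. Book value $59,943.
Year 3: $71,388 × 6/36 = $11,898. Book value $48,045.
Year 4: $71,388 × 5/36 = $9,915. Book value $38,130.
Accumulated through year 4 = $89,688 − $38,130 = $51,558.

$51,558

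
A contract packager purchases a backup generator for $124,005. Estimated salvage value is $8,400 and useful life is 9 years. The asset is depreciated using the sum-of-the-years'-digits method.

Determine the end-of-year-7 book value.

$16,107

Depreciable base = $124,005 − $8,400 = $115,605.
Sum of the years' digits = 9+8+7+6+5+4+3+2+1 = 45.
Year 1: $115,605 × 9/45 = $23,121. Book value $100,884.
Year 2: $115,605 × 8/45 = $20,552. Book value $80,332.
Year 3: $115,605 × 7/45 = $17,983. Book value $62,349.
Year 4: $115,605 × 6/45 = $15,414. Book value $46,935.
Year 5: $115,605 × 5/45 = $12,845. Book value $34,090.
Year 6: $115,605 × 4/45 = $10,276. Book value $23,814.
Year 7: $115,605 × 3/45 = $7,707. Book value $16,107.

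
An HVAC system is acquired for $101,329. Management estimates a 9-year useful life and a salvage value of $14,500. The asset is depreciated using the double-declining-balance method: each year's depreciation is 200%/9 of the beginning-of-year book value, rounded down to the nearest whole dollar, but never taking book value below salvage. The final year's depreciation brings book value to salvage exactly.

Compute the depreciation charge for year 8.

Depreciable base = $101,329 − $14,500 = $86,829.
Year 1: ⌊$101,329 × 200%/9⌋ = $22,517. Book value $78,812.
Year 2: ⌊$78,812 × 200%/9⌋ = $17,513. Book value $61,299.
Year 3: ⌊$61,299 × 200%/9⌋ = $13,622. Book value $47,677.
Year 4: ⌊$47,677 × 200%/9⌋ = $10,594. Book value $37,083.
Year 5: ⌊$37,083 × 200%/9⌋ = $8,240. Book value $28,843.
Year 6: ⌊$28,843 × 200%/9⌋ = $6,409. Book value $22,434.
Year 7: ⌊$22,434 × 200%/9⌋ = $4,985. Book value $17,449.
Year 8: ⌊$17,449 × 200%/9⌋ = $3,877, capped at $2,949. Book value $14,500.

$2,949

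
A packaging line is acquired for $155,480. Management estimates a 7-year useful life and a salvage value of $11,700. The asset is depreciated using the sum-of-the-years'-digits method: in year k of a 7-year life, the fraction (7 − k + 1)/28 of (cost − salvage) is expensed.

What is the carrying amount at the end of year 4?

Depreciable base = $155,480 − $11,700 = $143,780.
Sum of the years' digits = 7+6+5+4+3+2+1 = 28.
Year 1: $143,780 × 7/28 = $35,945. Book value $119,535.
Year 2: $143,780 × 6/28 = $30,810. Book value $88,725.
Year 3: $143,780 × 5/28 = $25,675. Book value $63,050.
Year 4: $143,780 × 4/28 = $20,540. Book value $42,510.

$42,510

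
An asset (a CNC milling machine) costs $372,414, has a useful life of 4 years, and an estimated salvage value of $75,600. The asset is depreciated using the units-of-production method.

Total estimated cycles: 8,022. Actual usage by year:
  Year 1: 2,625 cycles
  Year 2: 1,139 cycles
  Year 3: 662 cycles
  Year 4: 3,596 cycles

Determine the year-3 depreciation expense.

$24,494

Depreciable base = $372,414 − $75,600 = $296,814.
Rate = $296,814 / 8,022 cycles = $37 per cycle.
Year 1: 2,625 × $37 = $97,125. Book value $275,289.
Year 2: 1,139 × $37 = $42,143. Book value $233,146.
Year 3: 662 × $37 = $24,494. Book value $208,652.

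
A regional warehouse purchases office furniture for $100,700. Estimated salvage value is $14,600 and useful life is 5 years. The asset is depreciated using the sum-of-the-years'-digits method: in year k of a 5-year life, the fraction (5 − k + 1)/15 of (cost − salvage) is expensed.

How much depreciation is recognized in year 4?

Depreciable base = $100,700 − $14,600 = $86,100.
Sum of the years' digits = 5+4+3+2+1 = 15.
Year 1: $86,100 × 5/15 = $28,700. Book value $72,000.
Year 2: $86,100 × 4/15 = $22,960. Book value $49,040.
Year 3: $86,100 × 3/15 = $17,220. Book value $31,820.
Year 4: $86,100 × 2/15 = $11,480. Book value $20,340.

$11,480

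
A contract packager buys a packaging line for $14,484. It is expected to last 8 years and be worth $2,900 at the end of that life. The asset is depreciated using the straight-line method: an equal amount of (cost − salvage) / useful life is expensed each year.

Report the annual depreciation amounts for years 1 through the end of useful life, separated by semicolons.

Depreciable base = $14,484 − $2,900 = $11,584.
Annual expense = $11,584 / 8 = $1,448.
End of year 1: book value $13,036.
End of year 2: book value $11,588.
End of year 3: book value $10,140.
End of year 4: book value $8,692.
End of year 5: book value $7,244.
End of year 6: book value $5,796.
End of year 7: book value $4,348.
End of year 8: book value $2,900.

$1,448; $1,448; $1,448; $1,448; $1,448; $1,448; $1,448; $1,448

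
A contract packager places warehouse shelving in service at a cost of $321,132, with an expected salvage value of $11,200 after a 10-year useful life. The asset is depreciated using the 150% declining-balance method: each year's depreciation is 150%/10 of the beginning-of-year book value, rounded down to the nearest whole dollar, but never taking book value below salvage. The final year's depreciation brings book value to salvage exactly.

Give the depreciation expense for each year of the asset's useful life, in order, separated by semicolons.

$48,169; $40,944; $34,802; $29,582; $25,145; $21,373; $18,167; $15,442; $13,126; $63,182

Depreciable base = $321,132 − $11,200 = $309,932.
Year 1: ⌊$321,132 × 150%/10⌋ = $48,169. Book value $272,963.
Year 2: ⌊$272,963 × 150%/10⌋ = $40,944. Book value $232,019.
Year 3: ⌊$232,019 × 150%/10⌋ = $34,802. Book value $197,217.
Year 4: ⌊$197,217 × 150%/10⌋ = $29,582. Book value $167,635.
Year 5: ⌊$167,635 × 150%/10⌋ = $25,145. Book value $142,490.
Year 6: ⌊$142,490 × 150%/10⌋ = $21,373. Book value $121,117.
Year 7: ⌊$121,117 × 150%/10⌋ = $18,167. Book value $102,950.
Year 8: ⌊$102,950 × 150%/10⌋ = $15,442. Book value $87,508.
Year 9: ⌊$87,508 × 150%/10⌋ = $13,126. Book value $74,382.
Year 10 (final): $74,382 − $11,200 = $63,182. Book value $11,200.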